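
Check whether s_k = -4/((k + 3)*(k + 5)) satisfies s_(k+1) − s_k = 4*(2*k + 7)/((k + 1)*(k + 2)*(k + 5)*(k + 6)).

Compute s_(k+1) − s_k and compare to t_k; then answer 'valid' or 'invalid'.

Invalid: residual 24*(-k**2 - 7*k - 11)/(k**6 + 21*k**5 + 175*k**4 + 735*k**3 + 1624*k**2 + 1764*k + 720) ≠ 0.

s_(k+1) = -4/((k + 4)*(k + 6))
s_(k+1) − s_k = 4*(2*k + 9)/(k**4 + 18*k**3 + 119*k**2 + 342*k + 360)
(s_(k+1) − s_k) − t_k = 24*(-k**2 - 7*k - 11)/(k**6 + 21*k**5 + 175*k**4 + 735*k**3 + 1624*k**2 + 1764*k + 720)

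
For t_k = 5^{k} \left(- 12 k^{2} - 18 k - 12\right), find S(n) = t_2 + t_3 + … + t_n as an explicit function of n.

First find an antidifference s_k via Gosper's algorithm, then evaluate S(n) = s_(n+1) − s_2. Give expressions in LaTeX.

S(n) = - 15 \cdot 5^{n} n^{2} - 15 \cdot 5^{n} n - 15 \cdot 5^{n} + 225

r(k) = 5*(2*k**2 + 7*k + 7)/(2*k**2 + 3*k + 2) after simplifying.
Gosper form: A/B · C(k+1)/C(k) with A=5, B=1, C=k**2 + 3*k/2 + 1.
Key eq: (5)·f(k+1) = (1)·f(k) + (k**2 + 3*k/2 + 1).
Bound: deg f ≤ 2.
A polynomial solution: f(k) = (k**2 - k + 1)/4.
Then R = B(k−1)f/C = (k**2 - k + 1)/(2*(2*k**2 + 3*k + 2)), so s_k = R(k)·t_k = 3*5**k*(-k**2 + k - 1).
Δs = 5**k*(-12*k**2 - 18*k - 12), as required.
Σ_(k=2)^n t_k = s_(n+1) − s_(2) = (15*5**n*(-n**2 - n - 1)) − (-225), i.e. -15*5**n*n**2 - 15*5**n*n - 15*5**n + 225.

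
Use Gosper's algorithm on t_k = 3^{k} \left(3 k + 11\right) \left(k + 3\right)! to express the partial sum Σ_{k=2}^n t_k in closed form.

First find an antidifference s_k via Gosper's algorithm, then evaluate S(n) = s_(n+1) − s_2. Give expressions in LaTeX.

r(k) = 3*(k + 4)*(3*k + 14)/(3*k + 11) after simplifying.
Take A(k)=3*k + 12, B(k)=1, C(k)=k + 11/3.
Need (3*k + 12)·f(k+1) − (1)·f(k) = k + 11/3.
deg f ≤ 0 (via 1,0,1).
Coefficient equations give f(k) = 1/3.
Certificate R = B(k−1)f/C = 1/(3*k + 11) gives s_k = 3**k*factorial(k + 3).
Verify: 3**k*(3*k + 11)*factorial(k + 3) matches t_k.
Σ_(k=2)^n t_k = s_(n+1) − s_(2) = (3**(n + 1)*factorial(n + 4)) − (1080), i.e. 3*3**n*factorial(n + 4) - 1080.

S(n) = 3 \cdot 3^{n} \left(n + 4\right)! - 1080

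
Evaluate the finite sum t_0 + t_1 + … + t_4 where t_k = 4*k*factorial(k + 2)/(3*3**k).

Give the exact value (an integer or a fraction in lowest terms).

Ratio r(k) = (k + 1)*(k + 3)/(3*k).
So A=k/3 + 1 and B=1, with C=k.
Solve (k/3 + 1)·f(k+1) − (1)·f(k) = k.
Bound: deg f ≤ 0.
A polynomial solution: f(k) = 3.
Certificate R = B(k−1)f/C = 3/k gives s_k = 4*factorial(k + 2)/3**k.
Verify: 4*k*factorial(k + 2)/(3*3**k) matches t_k.
Sum = s_(5) − s_(0); s_(5) = 2240/27, s_(0) = 8 ⇒ 2024/27.

Σ = 2024/27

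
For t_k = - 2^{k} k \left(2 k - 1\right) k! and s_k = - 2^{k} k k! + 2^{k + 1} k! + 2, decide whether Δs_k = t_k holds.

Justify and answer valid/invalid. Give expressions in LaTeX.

valid; difference matches t_k

s_(k+1) = -2*2**k*k**2*factorial(k) + 2*2**k*factorial(k) + 2
s_(k+1) − s_k = -2**k*k*(2*k - 1)*factorial(k)
(s_(k+1) − s_k) − t_k = 0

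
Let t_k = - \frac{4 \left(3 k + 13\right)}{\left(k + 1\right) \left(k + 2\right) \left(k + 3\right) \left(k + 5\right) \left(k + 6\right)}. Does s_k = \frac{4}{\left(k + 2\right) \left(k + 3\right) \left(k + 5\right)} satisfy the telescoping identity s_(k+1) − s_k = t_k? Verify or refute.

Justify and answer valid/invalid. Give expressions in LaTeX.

Invalid: residual \frac{8 \left(4 k + 19\right)}{k^{6} + 21 k^{5} + 175 k^{4} + 735 k^{3} + 1624 k^{2} + 1764 k + 720} ≠ 0.

s_(k+1) = 4/((k + 3)*(k + 4)*(k + 6))
s_(k+1) − s_k = 4*(-3*k - 14)/(k**5 + 20*k**4 + 155*k**3 + 580*k**2 + 1044*k + 720)
(s_(k+1) − s_k) − t_k = 8*(4*k + 19)/(k**6 + 21*k**5 + 175*k**4 + 735*k**3 + 1624*k**2 + 1764*k + 720)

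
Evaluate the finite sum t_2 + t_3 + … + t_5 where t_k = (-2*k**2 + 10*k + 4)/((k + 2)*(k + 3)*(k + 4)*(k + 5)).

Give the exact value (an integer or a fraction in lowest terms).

Compute t_(k+1)/t_k: get (k**3 - k**2 - 12*k - 12)/(k**3 + k**2 - 32*k - 12).
Factor: A=k + 2; B=k + 6; C=k**2 - 5*k - 2.
f must satisfy (k + 2)·f(k+1) − (k + 5)·f(k) = k**2 - 5*k - 2.
From deg A=1, deg B=1, deg C=2: d=3.
Coefficient equations give f(k) = -k**2.
So s_k = (B(k−1)f/C)·t_k = (-k**2*(k + 5)/(k**2 - 5*k - 2))·t_k = 2*k**2/((k + 2)*(k + 3)*(k + 4)).
Δs = 2*(-k**2 + 5*k + 2)/(k**4 + 14*k**3 + 71*k**2 + 154*k + 120), as required.
Sum = s_(6) − s_(2); s_(6) = 1/10, s_(2) = 1/15 ⇒ 1/30.

Σ = 1/30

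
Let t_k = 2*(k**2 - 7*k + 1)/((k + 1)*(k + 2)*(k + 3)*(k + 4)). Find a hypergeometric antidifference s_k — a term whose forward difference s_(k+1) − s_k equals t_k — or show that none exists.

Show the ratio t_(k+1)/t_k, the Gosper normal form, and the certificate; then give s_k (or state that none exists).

Compute t_(k+1)/t_k: get -(k + 1)*(7*k - (k + 1)**2 + 6)/((k + 5)*(k**2 - 7*k + 1)).
Gosper form: A/B · C(k+1)/C(k) with A=k + 1, B=k + 5, C=k**2 - 7*k + 1.
Key eq: (k + 1)·f(k+1) = (k + 4)·f(k) + (k**2 - 7*k + 1).
From deg A=1, deg B=1, deg C=2: d=3.
Coefficient equations give f(k) = -k*(k - 2).
R(k) = B(k−1)·f(k)/C(k) = -k*(k - 2)*(k + 4)/(k**2 - 7*k + 1); s_k = R·t_k = 2*k*(2 - k)/((k + 1)*(k + 2)*(k + 3)).
Verify: 2*(k**2 - 7*k + 1)/(k**4 + 10*k**3 + 35*k**2 + 50*k + 24) matches t_k.

s_k = 2*k*(2 - k)/((k + 1)*(k + 2)*(k + 3))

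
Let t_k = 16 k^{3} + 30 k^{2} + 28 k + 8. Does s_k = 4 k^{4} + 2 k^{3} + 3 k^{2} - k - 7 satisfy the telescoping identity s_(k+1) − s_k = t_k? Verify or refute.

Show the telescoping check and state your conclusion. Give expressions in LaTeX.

Valid: the claim telescopes to t_k.

s_(k+1) = 4*k**4 + 18*k**3 + 33*k**2 + 27*k + 1
s_(k+1) − s_k = 16*k**3 + 30*k**2 + 28*k + 8
(s_(k+1) − s_k) − t_k = 0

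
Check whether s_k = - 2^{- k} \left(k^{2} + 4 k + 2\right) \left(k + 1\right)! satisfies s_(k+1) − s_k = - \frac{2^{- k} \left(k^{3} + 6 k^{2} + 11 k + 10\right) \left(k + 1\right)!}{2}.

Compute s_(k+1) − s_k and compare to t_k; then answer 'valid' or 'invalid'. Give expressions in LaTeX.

s_(k+1) = -(k**2 + 6*k + 7)*factorial(k + 2)/(2*2**k)
s_(k+1) − s_k = -(k**3 + 6*k**2 + 11*k + 10)*factorial(k + 1)/(2*2**k)
(s_(k+1) − s_k) − t_k = 0

Valid — Δs_k = t_k.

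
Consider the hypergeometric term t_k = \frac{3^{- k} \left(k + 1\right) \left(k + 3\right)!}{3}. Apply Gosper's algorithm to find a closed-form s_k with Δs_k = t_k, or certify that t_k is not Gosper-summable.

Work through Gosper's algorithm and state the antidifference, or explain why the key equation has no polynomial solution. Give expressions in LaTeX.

s_k = 3^{- k} \left(k + 3\right)!

t_(k+1)/t_k = (k + 2)*(k + 4)/(3*(k + 1)).
Take A(k)=k/3 + 4/3, B(k)=1, C(k)=k + 1.
Set up (k/3 + 4/3)·f(k+1) − (1)·f(k) − (k + 1) = 0.
Bound: deg f ≤ 0.
Coefficient equations give f(k) = 3.
Get s_k = R·t_k = factorial(k + 3)/3**k with R(k) = B(k−1)f(k)/C(k) = 3/(k + 1).
Verify: (k + 1)*factorial(k + 3)/(3*3**k) matches t_k.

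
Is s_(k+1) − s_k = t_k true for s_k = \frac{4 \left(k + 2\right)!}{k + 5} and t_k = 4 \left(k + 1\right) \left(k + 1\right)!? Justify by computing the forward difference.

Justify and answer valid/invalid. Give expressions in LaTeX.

Invalid: residual - \frac{12 \left(k^{2} + 6 k + 4\right) \left(k + 1\right)!}{\left(k + 5\right) \left(k + 6\right)} ≠ 0.

s_(k+1) = 4*factorial(k + 3)/(k + 6)
s_(k+1) − s_k = 4*(k**2 + 7*k + 9)*factorial(k + 2)/((k + 5)*(k + 6))
(s_(k+1) − s_k) − t_k = -12*(k**2 + 6*k + 4)*factorial(k + 1)/((k + 5)*(k + 6))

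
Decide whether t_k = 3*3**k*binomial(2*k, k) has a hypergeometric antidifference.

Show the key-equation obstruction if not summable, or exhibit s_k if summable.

Ratio r(k) = 6*(2*k + 1)/(k + 1).
A = 12*k + 6, B = k + 1, C = 1.
f must satisfy (12*k + 6)·f(k+1) − (k)·f(k) = 1.
Bound: deg f ≤ -1.
Negative degree bound (-1): no f exists, t_k not Gosper-summable.

No — t_k has no hypergeometric antidifference.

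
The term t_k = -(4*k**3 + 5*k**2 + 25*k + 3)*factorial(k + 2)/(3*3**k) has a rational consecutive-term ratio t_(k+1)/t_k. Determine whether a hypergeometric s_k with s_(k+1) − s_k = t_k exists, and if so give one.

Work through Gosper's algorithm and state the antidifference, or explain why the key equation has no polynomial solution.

The ratio is (4*k**4 + 29*k**3 + 98*k**2 + 178*k + 111)/(3*(4*k**3 + 5*k**2 + 25*k + 3)).
Gosper form: A/B · C(k+1)/C(k) with A=k/3 + 1, B=1, C=k**3 + 5*k**2/4 + 25*k/4 + 3/4.
Need (k/3 + 1)·f(k+1) − (1)·f(k) = k**3 + 5*k**2/4 + 25*k/4 + 3/4.
Bound: deg f ≤ 2.
A polynomial solution: f(k) = 3*k*(4*k - 3)/4.
Then R = B(k−1)f/C = 3*k*(4*k - 3)/(4*k**3 + 5*k**2 + 25*k + 3), so s_k = R(k)·t_k = -k*(4*k - 3)*factorial(k + 2)/3**k.
Verify: -(4*k**3 + 5*k**2 + 25*k + 3)*factorial(k + 2)/(3*3**k) matches t_k.

s_k = -k*(4*k - 3)*factorial(k + 2)/3**k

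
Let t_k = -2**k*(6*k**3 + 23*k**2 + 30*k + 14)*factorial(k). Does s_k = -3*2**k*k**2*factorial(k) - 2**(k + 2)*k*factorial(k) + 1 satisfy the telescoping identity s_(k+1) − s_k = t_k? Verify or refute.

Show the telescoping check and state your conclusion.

Valid — Δs_k = t_k.

s_(k+1) = -6*2**k*k**3*factorial(k) - 26*2**k*k**2*factorial(k) - 34*2**k*k*factorial(k) - 14*2**k*factorial(k) + 1
s_(k+1) − s_k = -2**k*(6*k**3 + 23*k**2 + 30*k + 14)*factorial(k)
(s_(k+1) − s_k) − t_k = 0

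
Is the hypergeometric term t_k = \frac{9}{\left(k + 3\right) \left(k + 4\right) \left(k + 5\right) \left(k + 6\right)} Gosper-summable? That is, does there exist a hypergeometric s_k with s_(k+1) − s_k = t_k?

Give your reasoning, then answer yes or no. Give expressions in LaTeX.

Compute t_(k+1)/t_k: get (k + 3)/(k + 7).
Take A(k)=k + 3, B(k)=k + 7, C(k)=1.
f must satisfy (k + 3)·f(k+1) − (k + 6)·f(k) = 1.
deg f ≤ 3 (via 1,1,0).
Solve for f: f(k) = k*(k**2 + 12*k + 47)/180 (degree 3 ≤ 3).
Certificate R = B(k−1)f/C = k*(k + 6)*(k**2 + 12*k + 47)/180 gives s_k = k*(k**2 + 12*k + 47)/(20*(k + 3)*(k + 4)*(k + 5)).
Verify: 9/(k**4 + 18*k**3 + 119*k**2 + 342*k + 360) matches t_k.

Yes. s_k = \frac{k \left(k^{2} + 12 k + 47\right)}{20 \left(k + 3\right) \left(k + 4\right) \left(k + 5\right)}.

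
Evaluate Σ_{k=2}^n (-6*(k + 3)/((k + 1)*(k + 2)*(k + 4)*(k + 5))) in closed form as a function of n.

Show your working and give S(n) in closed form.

S(n) = (-n**2 - 7*n + 8)/(6*(n**2 + 7*n + 10))

Compute t_(k+1)/t_k: get (k + 1)*(k + 4)**2/((k + 3)**2*(k + 6)).
Factor: A=k + 1; B=k + 6; C=k**2 + 6*k + 9.
Set up (k + 1)·f(k+1) − (k + 5)·f(k) − (k**2 + 6*k + 9) = 0.
Bound: deg f ≤ 4.
Solve for f: f(k) = k*(k + 2)*(k + 3)*(k + 5)/8 (degree 4 ≤ 4).
Get s_k = R·t_k = 3*k*(-k - 5)/(4*(k**2 + 5*k + 4)) with R(k) = B(k−1)f(k)/C(k) = k*(k + 2)*(k + 5)**2/(8*(k + 3)).
Check: Δs_k = 6*(-k - 3)/(k**4 + 12*k**3 + 49*k**2 + 78*k + 40). ✓
Σ_(k=2)^n t_k = s_(n+1) − s_(2) = (3*(-n**2 - 7*n - 6)/(4*(n**2 + 7*n + 10))) − (-7/12), i.e. (-n**2 - 7*n + 8)/(6*(n**2 + 7*n + 10)).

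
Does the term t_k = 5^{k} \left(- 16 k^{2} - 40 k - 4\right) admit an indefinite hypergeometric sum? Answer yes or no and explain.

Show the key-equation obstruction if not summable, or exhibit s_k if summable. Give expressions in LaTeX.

r(k) = 5*(4*k**2 + 18*k + 15)/(4*k**2 + 10*k + 1) after simplifying.
Gosper form: A/B · C(k+1)/C(k) with A=5, B=1, C=k**2 + 5*k/2 + 1/4.
Set up (5)·f(k+1) − (1)·f(k) − (k**2 + 5*k/2 + 1/4) = 0.
Degrees (0,0,2) ⇒ d ≤ 2.
Coefficient equations give f(k) = (k - 1)*(k + 1)/4.
Get s_k = R·t_k = 4*5**k*(1 - k**2) with R(k) = B(k−1)f(k)/C(k) = (k - 1)*(k + 1)/(4*k**2 + 10*k + 1).
Check: Δs_k = 4*5**k*(k**2 - 5*(k + 1)**2 + 4). ✓

Yes. s_k = 4 \cdot 5^{k} \left(1 - k^{2}\right).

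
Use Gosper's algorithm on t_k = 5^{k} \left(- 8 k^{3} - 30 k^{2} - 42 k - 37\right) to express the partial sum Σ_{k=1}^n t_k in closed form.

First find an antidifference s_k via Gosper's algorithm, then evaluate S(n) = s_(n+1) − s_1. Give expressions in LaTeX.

Compute t_(k+1)/t_k: get 5*(8*k**3 + 54*k**2 + 126*k + 117)/(8*k**3 + 30*k**2 + 42*k + 37).
Gosper form: A/B · C(k+1)/C(k) with A=5, B=1, C=k**3 + 15*k**2/4 + 21*k/4 + 37/8.
Solve (5)·f(k+1) − (1)·f(k) = k**3 + 15*k**2/4 + 21*k/4 + 37/8.
From deg A=0, deg B=0, deg C=3: d=3.
Coefficient equations give f(k) = (2*k**3 + 3*k + 3)/8.
Get s_k = R·t_k = 5**k*(-2*k**3 - 3*k - 3) with R(k) = B(k−1)f(k)/C(k) = (2*k**3 + 3*k + 3)/(8*k**3 + 30*k**2 + 42*k + 37).
Verify: 5**k*(2*k**3 - 12*k - 10*(k + 1)**3 - 27) matches t_k.
Σ_(k=1)^n t_k = s_(n+1) − s_(1) = (5**(n + 1)*(-2*n**3 - 6*n**2 - 9*n - 8)) − (-40), i.e. -10*5**n*n**3 - 30*5**n*n**2 - 45*5**n*n - 40*5**n + 40.

S(n) = - 10 \cdot 5^{n} n^{3} - 30 \cdot 5^{n} n^{2} - 45 \cdot 5^{n} n - 40 \cdot 5^{n} + 40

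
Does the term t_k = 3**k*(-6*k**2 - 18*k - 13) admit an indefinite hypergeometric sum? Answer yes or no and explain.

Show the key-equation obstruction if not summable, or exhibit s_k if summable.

Yes. s_k = 3**k*(-3*k**2 - 2).

Ratio r(k) = 3*(6*k**2 + 30*k + 37)/(6*k**2 + 18*k + 13).
Gosper form: A/B · C(k+1)/C(k) with A=3, B=1, C=k**2 + 3*k + 13/6.
Key eq: (3)·f(k+1) = (1)·f(k) + (k**2 + 3*k + 13/6).
From deg A=0, deg B=0, deg C=2: d=2.
Coefficient equations give f(k) = (3*k**2 + 2)/6.
Then R = B(k−1)f/C = (3*k**2 + 2)/(6*k**2 + 18*k + 13), so s_k = R(k)·t_k = 3**k*(-3*k**2 - 2).
Verify: 3**k*(-6*k**2 - 18*k - 13) matches t_k.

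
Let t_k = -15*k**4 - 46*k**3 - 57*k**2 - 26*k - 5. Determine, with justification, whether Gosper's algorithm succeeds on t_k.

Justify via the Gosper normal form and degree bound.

Compute t_(k+1)/t_k: get (15*k**4 + 106*k**3 + 285*k**2 + 338*k + 149)/(15*k**4 + 46*k**3 + 57*k**2 + 26*k + 5).
So A=1 and B=1, with C=k**4 + 46*k**3/15 + 19*k**2/5 + 26*k/15 + 1/3.
Solve (1)·f(k+1) − (1)·f(k) = k**4 + 46*k**3/15 + 19*k**2/5 + 26*k/15 + 1/3.
From deg A=0, deg B=0, deg C=4: d=5.
Match coefficients ⇒ f(k) = k*(3*k**4 + 4*k**3 + k**2 - 4*k + 1)/15.
Get s_k = R·t_k = k*(-3*k**4 - 4*k**3 - k**2 + 4*k - 1) with R(k) = B(k−1)f(k)/C(k) = k*(3*k**4 + 4*k**3 + k**2 - 4*k + 1)/(15*k**4 + 46*k**3 + 57*k**2 + 26*k + 5).
Verify: -15*k**4 - 46*k**3 - 57*k**2 - 26*k - 5 matches t_k.

Yes. s_k = k*(-3*k**4 - 4*k**3 - k**2 + 4*k - 1).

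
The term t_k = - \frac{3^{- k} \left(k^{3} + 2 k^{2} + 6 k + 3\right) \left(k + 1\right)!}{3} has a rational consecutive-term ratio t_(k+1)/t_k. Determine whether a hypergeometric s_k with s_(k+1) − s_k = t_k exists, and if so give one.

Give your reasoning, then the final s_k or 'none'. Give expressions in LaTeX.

t_(k+1)/t_k = (k**4 + 7*k**3 + 23*k**2 + 38*k + 24)/(3*(k**3 + 2*k**2 + 6*k + 3)).
Gosper form: A/B · C(k+1)/C(k) with A=k/3 + 2/3, B=1, C=k**3 + 2*k**2 + 6*k + 3.
Key eq: (k/3 + 2/3)·f(k+1) = (1)·f(k) + (k**3 + 2*k**2 + 6*k + 3).
deg f ≤ 2 (via 1,0,3).
Match coefficients ⇒ f(k) = 3*(k**2 + k + 1).
R(k) = B(k−1)·f(k)/C(k) = 3*(k**2 + k + 1)/(k**3 + 2*k**2 + 6*k + 3); s_k = R·t_k = -(k**2 + k + 1)*factorial(k + 1)/3**k.
Δs = -(k**3 + 2*k**2 + 6*k + 3)*factorial(k + 1)/(3*3**k), as required.

s_k = - 3^{- k} \left(k^{2} + k + 1\right) \left(k + 1\right)!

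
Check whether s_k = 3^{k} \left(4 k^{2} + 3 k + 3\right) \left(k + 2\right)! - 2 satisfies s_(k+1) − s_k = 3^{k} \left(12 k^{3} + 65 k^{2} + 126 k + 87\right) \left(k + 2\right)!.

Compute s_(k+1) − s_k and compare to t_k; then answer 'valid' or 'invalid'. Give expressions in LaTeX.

Valid — Δs_k = t_k.

s_(k+1) = 3**(k + 1)*(3*k + 4*(k + 1)**2 + 6)*factorial(k + 3) - 2
s_(k+1) − s_k = 3**k*(12*k**3 + 65*k**2 + 126*k + 87)*factorial(k + 2)
(s_(k+1) − s_k) − t_k = 0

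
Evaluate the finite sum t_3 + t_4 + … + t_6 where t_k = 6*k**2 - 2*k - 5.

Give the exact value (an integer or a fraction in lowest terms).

The ratio is (6*k**2 + 10*k - 1)/(6*k**2 - 2*k - 5).
Factor: A=1; B=1; C=k**2 - k/3 - 5/6.
Key eq: (1)·f(k+1) = (1)·f(k) + (k**2 - k/3 - 5/6).
From deg A=0, deg B=0, deg C=2: d=3.
Solving with deg f ≤ 3: f(k) = k*(2*k**2 - 4*k - 3)/6.
So s_k = (B(k−1)f/C)·t_k = (k*(2*k**2 - 4*k - 3)/(6*k**2 - 2*k - 5))·t_k = k*(2*k**2 - 4*k - 3).
s_(k+1) − s_k = 6*k**2 - 2*k - 5 = t_k.
Sum = s_(7) − s_(3); s_(7) = 469, s_(3) = 9 ⇒ 460.

Σ = 460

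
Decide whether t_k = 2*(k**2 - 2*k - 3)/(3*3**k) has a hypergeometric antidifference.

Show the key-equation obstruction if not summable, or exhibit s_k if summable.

Yes. s_k = (-k**2 + k + 3)/3**k.

Ratio r(k) = (k**2 - 4)/(3*(k**2 - 2*k - 3)).
Factor: A=1/3; B=1; C=k**2 - 2*k - 3.
Set up (1/3)·f(k+1) − (1)·f(k) − (k**2 - 2*k - 3) = 0.
deg f ≤ 2 (via 0,0,2).
Coefficient equations give f(k) = -3*(k**2 - k - 3)/2.
Certificate R = B(k−1)f/C = -3*(k**2 - k - 3)/(2*(k - 3)*(k + 1)) gives s_k = (-k**2 + k + 3)/3**k.
Check: Δs_k = 2*(k**2 - 2*k - 3)/(3*3**k). ✓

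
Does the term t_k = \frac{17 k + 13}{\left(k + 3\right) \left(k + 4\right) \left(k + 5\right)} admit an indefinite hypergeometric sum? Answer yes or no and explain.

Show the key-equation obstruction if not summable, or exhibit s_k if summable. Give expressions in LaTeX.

Ratio r(k) = (k + 3)*(17*k + 30)/((k + 6)*(17*k + 13)).
Normal form (A,B,C) = (k + 3, k + 6, k + 13/17).
Solve (k + 3)·f(k+1) − (k + 5)·f(k) = k + 13/17.
From deg A=1, deg B=1, deg C=1: d=2.
Coefficient equations give f(k) = k*(8*k + 5)/51.
So s_k = (B(k−1)f/C)·t_k = (k*(k + 5)*(8*k + 5)/(3*(17*k + 13)))·t_k = k*(8*k + 5)/(3*(k + 3)*(k + 4)).
Check: Δs_k = (17*k + 13)/(k**3 + 12*k**2 + 47*k + 60). ✓

Yes. s_k = \frac{k \left(8 k + 5\right)}{3 \left(k + 3\right) \left(k + 4\right)}.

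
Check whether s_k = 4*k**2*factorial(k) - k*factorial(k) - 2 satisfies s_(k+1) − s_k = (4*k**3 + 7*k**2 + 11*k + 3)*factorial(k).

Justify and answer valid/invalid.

s_(k+1) = 4*k**3*factorial(k) + 11*k**2*factorial(k) + 10*k*factorial(k) + 3*factorial(k) - 2
s_(k+1) − s_k = (4*k**3 + 7*k**2 + 11*k + 3)*factorial(k)
(s_(k+1) − s_k) − t_k = 0

valid; difference matches t_k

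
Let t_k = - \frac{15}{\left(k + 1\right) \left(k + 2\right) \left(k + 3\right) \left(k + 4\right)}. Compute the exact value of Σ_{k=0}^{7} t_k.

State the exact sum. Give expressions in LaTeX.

Σ = -82/99

Compute t_(k+1)/t_k: get (k + 1)/(k + 5).
So A=k + 1 and B=k + 5, with C=1.
Key eq: (k + 1)·f(k+1) = (k + 4)·f(k) + (1).
From deg A=1, deg B=1, deg C=0: d=3.
Coefficient equations give f(k) = k*(k**2 + 6*k + 11)/18.
Then R = B(k−1)f/C = k*(k + 4)*(k**2 + 6*k + 11)/18, so s_k = R(k)·t_k = 5*k*(-k**2 - 6*k - 11)/(6*(k + 1)*(k + 2)*(k + 3)).
Check: Δs_k = -15/(k**4 + 10*k**3 + 35*k**2 + 50*k + 24). ✓
Sum = s_(8) − s_(0); s_(8) = -82/99, s_(0) = 0 ⇒ -82/99.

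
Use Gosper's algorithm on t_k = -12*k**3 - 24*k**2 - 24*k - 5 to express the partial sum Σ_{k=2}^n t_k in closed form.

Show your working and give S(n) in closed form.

The ratio is (12*k**3 + 60*k**2 + 108*k + 65)/(12*k**3 + 24*k**2 + 24*k + 5).
Factor: A=1; B=1; C=k**3 + 2*k**2 + 2*k + 5/12.
Need (1)·f(k+1) − (1)·f(k) = k**3 + 2*k**2 + 2*k + 5/12.
Bound: deg f ≤ 4.
Solve for f: f(k) = k*(3*k**3 + 2*k**2 + 3*k - 3)/12 (degree 4 ≤ 4).
R(k) = B(k−1)·f(k)/C(k) = k*(3*k**3 + 2*k**2 + 3*k - 3)/(12*k**3 + 24*k**2 + 24*k + 5); s_k = R·t_k = k*(-3*k**3 - 2*k**2 - 3*k + 3).
Check: Δs_k = -12*k**3 - 24*k**2 - 24*k - 5. ✓
Telescope: S(n) = s_(n+1) − s_(2) = -3*n**4 - 14*n**3 - 27*n**2 - 21*n - 5 − (-70) = -3*n**4 - 14*n**3 - 27*n**2 - 21*n + 65.

S(n) = -3*n**4 - 14*n**3 - 27*n**2 - 21*n + 65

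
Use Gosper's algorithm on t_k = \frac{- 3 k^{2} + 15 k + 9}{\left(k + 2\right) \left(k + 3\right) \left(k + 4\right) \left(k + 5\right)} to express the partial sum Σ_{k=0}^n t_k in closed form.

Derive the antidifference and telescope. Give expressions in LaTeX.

S(n) = \frac{n^{3} + 84 n^{2} + 191 n + 108}{24 \left(n^{3} + 12 n^{2} + 47 n + 60\right)}

t_(k+1)/t_k = (k**3 - k**2 - 13*k - 14)/(k**3 + k**2 - 33*k - 18).
Factor: A=k + 2; B=k + 6; C=k**2 - 5*k - 3.
f must satisfy (k + 2)·f(k+1) − (k + 5)·f(k) = k**2 - 5*k - 3.
d = 3 from the (1,1,2) case.
A polynomial solution: f(k) = -k*(k**2 + 81*k + 26)/72.
Then R = B(k−1)f/C = -k*(k + 5)*(k**2 + 81*k + 26)/(72*(k**2 - 5*k - 3)), so s_k = R(k)·t_k = k*(k**2 + 81*k + 26)/(24*(k + 2)*(k + 3)*(k + 4)).
s_(k+1) − s_k = 3*(-k**2 + 5*k + 3)/(k**4 + 14*k**3 + 71*k**2 + 154*k + 120) = t_k.
s_(n+1) = (n**3 + 84*n**2 + 191*n + 108)/(24*(n**3 + 12*n**2 + 47*n + 60)) and s_(0) = 0, so S(n) = (n**3 + 84*n**2 + 191*n + 108)/(24*(n**3 + 12*n**2 + 47*n + 60)).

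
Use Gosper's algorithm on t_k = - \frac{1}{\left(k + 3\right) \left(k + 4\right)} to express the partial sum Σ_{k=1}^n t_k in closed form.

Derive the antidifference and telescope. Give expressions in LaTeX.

S(n) = - \frac{n}{4 n + 16}

Ratio r(k) = (k + 3)/(k + 5).
A = k + 3, B = k + 5, C = 1.
f must satisfy (k + 3)·f(k+1) − (k + 4)·f(k) = 1.
From deg A=1, deg B=1, deg C=0: d=1.
Solve for f: f(k) = k/3 (degree 1 ≤ 1).
Get s_k = R·t_k = -k/(3*k + 9) with R(k) = B(k−1)f(k)/C(k) = k*(k + 4)/3.
s_(k+1) − s_k = -1/(k**2 + 7*k + 12) = t_k.
Σ_(k=1)^n t_k = s_(n+1) − s_(1) = ((-n - 1)/(3*(n + 4))) − (-1/12), i.e. -n/(4*n + 16).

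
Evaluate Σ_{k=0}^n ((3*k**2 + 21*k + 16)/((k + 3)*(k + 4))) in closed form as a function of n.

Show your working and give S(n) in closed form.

The ratio is (k + 3)*(21*k + 3*(k + 1)**2 + 37)/((k + 5)*(3*k**2 + 21*k + 16)).
Take A(k)=k + 3, B(k)=k + 5, C(k)=k**2 + 7*k + 16/3.
f must satisfy (k + 3)·f(k+1) − (k + 4)·f(k) = k**2 + 7*k + 16/3.
d = 2 from the (1,1,2) case.
A polynomial solution: f(k) = k*(9*k + 7)/9.
R(k) = B(k−1)·f(k)/C(k) = k*(k + 4)*(9*k + 7)/(3*(3*k**2 + 21*k + 16)); s_k = R·t_k = k*(9*k + 7)/(3*(k + 3)).
Check: Δs_k = (3*k**2 + 21*k + 16)/(k**2 + 7*k + 12). ✓
Telescope: S(n) = s_(n+1) − s_(0) = (9*n**2 + 25*n + 16)/(3*(n + 4)) − (0) = (9*n**2 + 25*n + 16)/(3*(n + 4)).

S(n) = (9*n**2 + 25*n + 16)/(3*(n + 4))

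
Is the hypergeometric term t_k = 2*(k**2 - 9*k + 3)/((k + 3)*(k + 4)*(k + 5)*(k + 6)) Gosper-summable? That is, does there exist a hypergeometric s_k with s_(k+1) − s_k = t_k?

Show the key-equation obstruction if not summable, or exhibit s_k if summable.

Yes. s_k = k*(k**2 - 48*k + 107)/(30*(k + 3)*(k + 4)*(k + 5)).

Ratio r(k) = -(k + 3)*(9*k - (k + 1)**2 + 6)/((k + 7)*(k**2 - 9*k + 3)).
So A=k + 3 and B=k + 7, with C=k**2 - 9*k + 3.
Key eq: (k + 3)·f(k+1) = (k + 6)·f(k) + (k**2 - 9*k + 3).
Bound: deg f ≤ 3.
Coefficient equations give f(k) = k*(k**2 - 48*k + 107)/60.
Get s_k = R·t_k = k*(k**2 - 48*k + 107)/(30*(k + 3)*(k + 4)*(k + 5)) with R(k) = B(k−1)f(k)/C(k) = k*(k + 6)*(k**2 - 48*k + 107)/(60*(k**2 - 9*k + 3)).
Δs = 2*(k**2 - 9*k + 3)/(k**4 + 18*k**3 + 119*k**2 + 342*k + 360), as required.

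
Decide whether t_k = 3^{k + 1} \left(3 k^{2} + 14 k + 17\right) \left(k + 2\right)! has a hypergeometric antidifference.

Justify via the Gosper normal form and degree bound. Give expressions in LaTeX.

Step 1: r(k) = 3*(3*k**3 + 29*k**2 + 94*k + 102)/(3*k**2 + 14*k + 17).
Take A(k)=3*k + 9, B(k)=1, C(k)=k**2 + 14*k/3 + 17/3.
Key eq: (3*k + 9)·f(k+1) = (1)·f(k) + (k**2 + 14*k/3 + 17/3).
Bound: deg f ≤ 1.
Solving with deg f ≤ 1: f(k) = (k + 1)/3.
Get s_k = R·t_k = 3**(k + 1)*(k + 1)*factorial(k + 2) with R(k) = B(k−1)f(k)/C(k) = (k + 1)/(3*k**2 + 14*k + 17).
Check: Δs_k = 3**(k + 1)*(3*k**2 + 14*k + 17)*factorial(k + 2). ✓

Yes. s_k = 3^{k + 1} \left(k + 1\right) \left(k + 2\right)!.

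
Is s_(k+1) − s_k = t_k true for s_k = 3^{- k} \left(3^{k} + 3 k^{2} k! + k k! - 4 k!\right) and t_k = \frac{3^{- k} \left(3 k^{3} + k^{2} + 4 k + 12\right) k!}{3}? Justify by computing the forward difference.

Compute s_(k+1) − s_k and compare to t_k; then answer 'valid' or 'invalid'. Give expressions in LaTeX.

valid; difference matches t_k

s_(k+1) = (3*3**k + 3*k**3*factorial(k) + 10*k**2*factorial(k) + 7*k*factorial(k))/(3*3**k)
s_(k+1) − s_k = (3*k**3 + k**2 + 4*k + 12)*factorial(k)/(3*3**k)
(s_(k+1) − s_k) − t_k = 0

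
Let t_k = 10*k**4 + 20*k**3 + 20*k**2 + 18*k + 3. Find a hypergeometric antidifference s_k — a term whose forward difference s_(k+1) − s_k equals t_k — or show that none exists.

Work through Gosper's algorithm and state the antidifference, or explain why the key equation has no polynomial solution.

s_k = k*(2*k**4 + 4*k - 3)

Ratio r(k) = (10*k**4 + 60*k**3 + 140*k**2 + 158*k + 71)/(10*k**4 + 20*k**3 + 20*k**2 + 18*k + 3).
So A=1 and B=1, with C=k**4 + 2*k**3 + 2*k**2 + 9*k/5 + 3/10.
Solve (1)·f(k+1) − (1)·f(k) = k**4 + 2*k**3 + 2*k**2 + 9*k/5 + 3/10.
Degrees (0,0,4) ⇒ d ≤ 5.
Coefficient equations give f(k) = k*(2*k**4 + 4*k - 3)/10.
Get s_k = R·t_k = k*(2*k**4 + 4*k - 3) with R(k) = B(k−1)f(k)/C(k) = k*(2*k**4 + 4*k - 3)/(10*k**4 + 20*k**3 + 20*k**2 + 18*k + 3).
Δs = 10*k**4 + 20*k**3 + 20*k**2 + 18*k + 3, as required.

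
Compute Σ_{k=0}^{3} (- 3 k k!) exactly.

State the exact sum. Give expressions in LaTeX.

Σ = -69

Step 1: r(k) = (k + 1)**2/k.
A = k + 1, B = 1, C = k.
Need (k + 1)·f(k+1) − (1)·f(k) = k.
From deg A=1, deg B=0, deg C=1: d=0.
Solve for f: f(k) = 1 (degree 0 ≤ 0).
Then R = B(k−1)f/C = 1/k, so s_k = R(k)·t_k = -3*factorial(k).
Δs = -3*k*factorial(k), as required.
Evaluate s at k=4 and k=0: -72 and -3; difference -69.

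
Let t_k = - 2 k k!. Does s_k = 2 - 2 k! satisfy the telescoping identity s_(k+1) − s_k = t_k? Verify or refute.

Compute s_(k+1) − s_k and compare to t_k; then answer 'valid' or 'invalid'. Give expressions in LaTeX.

s_(k+1) = 2 - 2*factorial(k + 1)
s_(k+1) − s_k = -2*k*factorial(k)
(s_(k+1) − s_k) − t_k = 0

Valid: the claim telescopes to t_k.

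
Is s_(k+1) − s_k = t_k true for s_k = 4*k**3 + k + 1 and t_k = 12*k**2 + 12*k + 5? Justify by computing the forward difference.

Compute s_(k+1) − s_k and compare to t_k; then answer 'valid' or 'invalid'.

s_(k+1) = k + 4*(k + 1)**3 + 2
s_(k+1) − s_k = 12*k**2 + 12*k + 5
(s_(k+1) − s_k) − t_k = 0

valid; difference matches t_k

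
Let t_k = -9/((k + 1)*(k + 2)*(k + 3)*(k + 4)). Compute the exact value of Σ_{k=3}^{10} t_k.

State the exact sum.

Σ = -43/1820

Step 1: r(k) = (k + 1)/(k + 5).
Factor: A=k + 1; B=k + 5; C=1.
f must satisfy (k + 1)·f(k+1) − (k + 4)·f(k) = 1.
Degrees (1,1,0) ⇒ d ≤ 3.
Solving with deg f ≤ 3: f(k) = k*(k**2 + 6*k + 11)/18.
So s_k = (B(k−1)f/C)·t_k = (k*(k + 4)*(k**2 + 6*k + 11)/18)·t_k = k*(-k**2 - 6*k - 11)/(2*(k + 1)*(k + 2)*(k + 3)).
Δs = -9/(k**4 + 10*k**3 + 35*k**2 + 50*k + 24), as required.
Σ_(k=3)^(10) t_k = s_(11) − s_(3) = -363/728 − (-19/40) = -43/1820.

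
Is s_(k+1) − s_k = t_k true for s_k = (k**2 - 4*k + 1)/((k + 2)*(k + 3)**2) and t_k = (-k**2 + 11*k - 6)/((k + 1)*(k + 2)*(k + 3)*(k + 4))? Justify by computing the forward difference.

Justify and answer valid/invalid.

s_(k+1) = (-4*k + (k + 1)**2 - 3)/((k + 3)*(k + 4)**2)
s_(k+1) − s_k = (-k**3 + 9*k**2 + 34*k - 28)/(k**5 + 16*k**4 + 101*k**3 + 314*k**2 + 480*k + 288)
(s_(k+1) − s_k) − t_k = 4*(k**3 - 4*k**2 - 21*k + 11)/(k**6 + 17*k**5 + 117*k**4 + 415*k**3 + 794*k**2 + 768*k + 288)

Invalid: residual 4*(k**3 - 4*k**2 - 21*k + 11)/(k**6 + 17*k**5 + 117*k**4 + 415*k**3 + 794*k**2 + 768*k + 288) ≠ 0.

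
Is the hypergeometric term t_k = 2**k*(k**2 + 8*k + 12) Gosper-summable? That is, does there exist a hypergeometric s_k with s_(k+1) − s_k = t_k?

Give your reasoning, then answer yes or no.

r(k) = 2*(k**2 + 10*k + 21)/(k**2 + 8*k + 12) after simplifying.
Take A(k)=2, B(k)=1, C(k)=k**2 + 8*k + 12.
Set up (2)·f(k+1) − (1)·f(k) − (k**2 + 8*k + 12) = 0.
Degrees (0,0,2) ⇒ d ≤ 2.
Coefficient equations give f(k) = k**2 + 4*k + 2.
R(k) = B(k−1)·f(k)/C(k) = (k**2 + 4*k + 2)/((k + 2)*(k + 6)); s_k = R·t_k = 2**k*(k**2 + 4*k + 2).
Verify: 2**k*(k**2 + 8*k + 12) matches t_k.

Yes. s_k = 2**k*(k**2 + 4*k + 2).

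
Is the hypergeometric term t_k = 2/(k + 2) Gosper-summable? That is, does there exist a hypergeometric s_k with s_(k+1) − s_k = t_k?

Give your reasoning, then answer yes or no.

No. Not Gosper-summable.

Step 1: r(k) = (k + 2)/(k + 3).
So A=k + 2 and B=k + 3, with C=1.
f must satisfy (k + 2)·f(k+1) − (k + 2)·f(k) = 1.
d = 0 from the (1,1,0) case.
f = c0 ⇒ A·f(k+1) − B(k−1)·f(k) − C = -1. The system {-1 = 0} is inconsistent; no antidifference.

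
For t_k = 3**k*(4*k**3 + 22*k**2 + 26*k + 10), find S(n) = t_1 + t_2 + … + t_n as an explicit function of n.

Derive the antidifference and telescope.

S(n) = 6*3**n*n**3 + 24*3**n*n**2 + 24*3**n*n + 12*3**n - 12

Ratio r(k) = 3*(2*k**3 + 17*k**2 + 41*k + 31)/(2*k**3 + 11*k**2 + 13*k + 5).
Take A(k)=3, B(k)=1, C(k)=k**3 + 11*k**2/2 + 13*k/2 + 5/2.
Set up (3)·f(k+1) − (1)·f(k) − (k**3 + 11*k**2/2 + 13*k/2 + 5/2) = 0.
Degrees (0,0,3) ⇒ d ≤ 3.
Match coefficients ⇒ f(k) = (k**3 + k**2 - k + 1)/2.
Then R = B(k−1)f/C = (k**3 + k**2 - k + 1)/(2*k**3 + 11*k**2 + 13*k + 5), so s_k = R(k)·t_k = 2*3**k*(k**3 + k**2 - k + 1).
Δs = 3**k*(4*k**3 + 22*k**2 + 26*k + 10), as required.
Telescope: S(n) = s_(n+1) − s_(1) = 6*3**n*(n**3 + 4*n**2 + 4*n + 2) − (12) = 6*3**n*n**3 + 24*3**n*n**2 + 24*3**n*n + 12*3**n - 12.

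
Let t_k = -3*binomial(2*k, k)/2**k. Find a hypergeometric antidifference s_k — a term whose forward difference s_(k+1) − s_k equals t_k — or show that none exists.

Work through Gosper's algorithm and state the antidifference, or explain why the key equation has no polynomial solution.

none (Gosper's algorithm certifies no s_k)

Step 1: r(k) = (2*k + 1)/(k + 1).
So A=2*k + 1 and B=k + 1, with C=1.
Key eq: (2*k + 1)·f(k+1) = (k)·f(k) + (1).
Bound: deg f ≤ -1.
Bound -1 < 0, so the key equation has no polynomial solution.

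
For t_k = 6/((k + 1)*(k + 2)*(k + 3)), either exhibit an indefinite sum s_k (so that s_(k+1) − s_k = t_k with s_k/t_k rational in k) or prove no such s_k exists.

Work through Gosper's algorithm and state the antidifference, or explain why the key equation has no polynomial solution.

Ratio r(k) = (k + 1)/(k + 4).
Gosper form: A/B · C(k+1)/C(k) with A=k + 1, B=k + 4, C=1.
Need (k + 1)·f(k+1) − (k + 3)·f(k) = 1.
From deg A=1, deg B=1, deg C=0: d=2.
Match coefficients ⇒ f(k) = k*(k + 3)/4.
Get s_k = R·t_k = 3*k*(k + 3)/(2*(k + 1)*(k + 2)) with R(k) = B(k−1)f(k)/C(k) = k*(k + 3)**2/4.
Verify: 6/(k**3 + 6*k**2 + 11*k + 6) matches t_k.

s_k = 3*k*(k + 3)/(2*(k + 1)*(k + 2))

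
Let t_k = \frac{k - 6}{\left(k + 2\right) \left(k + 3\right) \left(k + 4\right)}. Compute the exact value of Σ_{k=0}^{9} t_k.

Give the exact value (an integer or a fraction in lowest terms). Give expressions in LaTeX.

Compute t_(k+1)/t_k: get (k - 5)*(k + 2)/((k - 6)*(k + 5)).
Normal form (A,B,C) = (k + 2, k + 5, k - 6).
Key eq: (k + 2)·f(k+1) = (k + 4)·f(k) + (k - 6).
From deg A=1, deg B=1, deg C=1: d=2.
Match coefficients ⇒ f(k) = -k*(k + 8)/3.
Certificate R = B(k−1)f/C = -k*(k + 4)*(k + 8)/(3*(k - 6)) gives s_k = k*(-k - 8)/(3*(k + 2)*(k + 3)).
Verify: (k - 6)/(k**3 + 9*k**2 + 26*k + 24) matches t_k.
Evaluate s at k=10 and k=0: -5/13 and 0; difference -5/13.

Σ = -5/13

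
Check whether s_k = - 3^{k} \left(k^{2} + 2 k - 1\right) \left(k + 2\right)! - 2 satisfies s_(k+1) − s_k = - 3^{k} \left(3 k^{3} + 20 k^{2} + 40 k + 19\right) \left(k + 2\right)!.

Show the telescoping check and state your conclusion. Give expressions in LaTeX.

s_(k+1) = -3**(k + 1)*(2*k + (k + 1)**2 + 1)*factorial(k + 3) - 2
s_(k+1) − s_k = -3**k*(3*k**3 + 20*k**2 + 40*k + 19)*factorial(k + 2)
(s_(k+1) − s_k) − t_k = 0

Valid — Δs_k = t_k.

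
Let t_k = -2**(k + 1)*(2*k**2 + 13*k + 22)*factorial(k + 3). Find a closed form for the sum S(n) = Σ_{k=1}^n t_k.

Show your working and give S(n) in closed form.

Step 1: r(k) = 2*(2*k**3 + 25*k**2 + 105*k + 148)/(2*k**2 + 13*k + 22).
Gosper form: A/B · C(k+1)/C(k) with A=2*k + 8, B=1, C=k**2 + 13*k/2 + 11.
Solve (2*k + 8)·f(k+1) − (1)·f(k) = k**2 + 13*k/2 + 11.
Bound: deg f ≤ 1.
Solve for f: f(k) = (k + 2)/2 (degree 1 ≤ 1).
R(k) = B(k−1)·f(k)/C(k) = (k + 2)/(2*k**2 + 13*k + 22); s_k = R·t_k = -2**(k + 1)*(k + 2)*factorial(k + 3).
Δs = -2**(k + 1)*(2*k**2 + 13*k + 22)*factorial(k + 3), as required.
Telescope: S(n) = s_(n+1) − s_(1) = -2**(n + 2)*(n + 3)*factorial(n + 4) − (-288) = -4*2**n*n*factorial(n + 4) - 12*2**n*factorial(n + 4) + 288.

S(n) = -4*2**n*n*factorial(n + 4) - 12*2**n*factorial(n + 4) + 288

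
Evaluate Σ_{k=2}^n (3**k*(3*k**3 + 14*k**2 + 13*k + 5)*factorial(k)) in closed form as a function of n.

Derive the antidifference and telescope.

Step 1: r(k) = 3*(3*k**4 + 26*k**3 + 73*k**2 + 85*k + 35)/(3*k**3 + 14*k**2 + 13*k + 5).
Gosper form: A/B · C(k+1)/C(k) with A=3*k + 3, B=1, C=k**3 + 14*k**2/3 + 13*k/3 + 5/3.
Key eq: (3*k + 3)·f(k+1) = (1)·f(k) + (k**3 + 14*k**2/3 + 13*k/3 + 5/3).
deg f ≤ 2 (via 1,0,3).
Solving with deg f ≤ 2: f(k) = (k**2 + 2*k - 2)/3.
Then R = B(k−1)f/C = (k**2 + 2*k - 2)/(3*k**3 + 14*k**2 + 13*k + 5), so s_k = R(k)·t_k = 3**k*(k**2 + 2*k - 2)*factorial(k).
Check: Δs_k = 3**k*(3*k**3 + 14*k**2 + 13*k + 5)*factorial(k). ✓
s_(n+1) = 3**(n + 1)*(n**2 + 4*n + 1)*factorial(n + 1) and s_(2) = 108, so S(n) = 3*3**n*n**3*factorial(n) + 15*3**n*n**2*factorial(n) + 15*3**n*n*factorial(n) + 3*3**n*factorial(n) - 108.

S(n) = 3*3**n*n**3*factorial(n) + 15*3**n*n**2*factorial(n) + 15*3**n*n*factorial(n) + 3*3**n*factorial(n) - 108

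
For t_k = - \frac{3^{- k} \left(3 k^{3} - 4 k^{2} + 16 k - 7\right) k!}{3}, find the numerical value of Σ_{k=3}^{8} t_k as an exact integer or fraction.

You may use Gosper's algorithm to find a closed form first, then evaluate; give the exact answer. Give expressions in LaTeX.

The ratio is (3*k**4 + 8*k**3 + 22*k**2 + 25*k + 8)/(3*(3*k**3 - 4*k**2 + 16*k - 7)).
A = k/3 + 1/3, B = 1, C = k**3 - 4*k**2/3 + 16*k/3 - 7/3.
Key eq: (k/3 + 1/3)·f(k+1) = (1)·f(k) + (k**3 - 4*k**2/3 + 16*k/3 - 7/3).
Degrees (1,0,3) ⇒ d ≤ 2.
A polynomial solution: f(k) = 3*k**2 - 4*k + 3.
Get s_k = R·t_k = -(3*k**2 - 4*k + 3)*factorial(k)/3**k with R(k) = B(k−1)f(k)/C(k) = 3*(3*k**2 - 4*k + 3)/(3*k**3 - 4*k**2 + 16*k - 7).
Δs = -(3*k**3 - 4*k**2 + 16*k - 7)*factorial(k)/(3*3**k), as required.
Σ_(k=3)^(8) t_k = s_(9) − s_(3) = -313600/81 − (-4) = -313276/81.

Σ = -313276/81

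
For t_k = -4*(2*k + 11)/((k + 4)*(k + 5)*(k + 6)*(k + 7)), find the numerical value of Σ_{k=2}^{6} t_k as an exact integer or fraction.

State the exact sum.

Step 1: r(k) = (k + 4)*(2*k + 13)/((k + 8)*(2*k + 11)).
A = k + 4, B = k + 8, C = k + 11/2.
Solve (k + 4)·f(k+1) − (k + 7)·f(k) = k + 11/2.
d = 3 from the (1,1,1) case.
Solving with deg f ≤ 3: f(k) = k*(k + 5)*(k + 10)/48.
Certificate R = B(k−1)f/C = k*(k + 5)*(k + 7)*(k + 10)/(24*(2*k + 11)) gives s_k = k*(-k - 10)/(6*(k**2 + 10*k + 24)).
s_(k+1) − s_k = 4*(-2*k - 11)/(k**4 + 22*k**3 + 179*k**2 + 638*k + 840) = t_k.
Σ_(k=2)^(6) t_k = s_(7) − s_(2) = -119/858 − (-1/12) = -95/1716.

Σ = -95/1716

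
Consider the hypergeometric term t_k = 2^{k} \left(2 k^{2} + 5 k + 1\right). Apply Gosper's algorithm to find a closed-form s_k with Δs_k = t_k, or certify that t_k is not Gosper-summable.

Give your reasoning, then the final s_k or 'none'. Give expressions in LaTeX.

s_k = 2^{k} \left(2 k^{2} - 3 k + 3\right)

t_(k+1)/t_k = 2*(2*k**2 + 9*k + 8)/(2*k**2 + 5*k + 1).
So A=2 and B=1, with C=k**2 + 5*k/2 + 1/2.
f must satisfy (2)·f(k+1) − (1)·f(k) = k**2 + 5*k/2 + 1/2.
Bound: deg f ≤ 2.
Match coefficients ⇒ f(k) = (2*k**2 - 3*k + 3)/2.
Certificate R = B(k−1)f/C = (2*k**2 - 3*k + 3)/(2*k**2 + 5*k + 1) gives s_k = 2**k*(2*k**2 - 3*k + 3).
Verify: 2**k*(2*k**2 + 5*k + 1) matches t_k.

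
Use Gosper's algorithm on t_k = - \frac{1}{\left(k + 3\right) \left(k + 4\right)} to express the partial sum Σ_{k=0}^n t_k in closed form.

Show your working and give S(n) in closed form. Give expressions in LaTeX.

S(n) = \frac{- n - 1}{3 \left(n + 4\right)}

Step 1: r(k) = (k + 3)/(k + 5).
A = k + 3, B = k + 5, C = 1.
Solve (k + 3)·f(k+1) − (k + 4)·f(k) = 1.
Degrees (1,1,0) ⇒ d ≤ 1.
Coefficient equations give f(k) = k/3.
Get s_k = R·t_k = -k/(3*k + 9) with R(k) = B(k−1)f(k)/C(k) = k*(k + 4)/3.
s_(k+1) − s_k = -1/(k**2 + 7*k + 12) = t_k.
Evaluate: s_(n+1) = (-n - 1)/(3*(n + 4)); subtract s_(0) = 0 ⇒ S(n) = (-n - 1)/(3*(n + 4)).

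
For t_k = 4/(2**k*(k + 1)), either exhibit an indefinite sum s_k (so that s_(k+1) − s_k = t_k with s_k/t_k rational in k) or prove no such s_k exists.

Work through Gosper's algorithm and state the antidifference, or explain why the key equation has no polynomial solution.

no hypergeometric antidifference exists

The ratio is (k + 1)/(2*(k + 2)).
Take A(k)=k/2 + 1/2, B(k)=k + 2, C(k)=1.
Set up (k/2 + 1/2)·f(k+1) − (k + 1)·f(k) − (1) = 0.
Degrees (1,1,0) ⇒ d ≤ -1.
Bound -1 < 0, so the key equation has no polynomial solution.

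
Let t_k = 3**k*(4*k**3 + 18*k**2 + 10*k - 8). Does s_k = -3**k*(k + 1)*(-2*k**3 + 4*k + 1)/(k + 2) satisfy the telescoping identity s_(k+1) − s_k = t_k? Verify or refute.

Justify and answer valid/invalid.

s_(k+1) = -3**(k + 1)*(k + 2)*(4*k - 2*(k + 1)**3 + 5)/(k + 3)
s_(k+1) − s_k = 3**k*(4*k**5 + 34*k**4 + 100*k**3 + 104*k**2 + 4*k - 33)/(k**2 + 5*k + 6)
(s_(k+1) − s_k) − t_k = 3**k*(-4*k**4 - 24*k**3 - 46*k**2 - 16*k + 15)/(k**2 + 5*k + 6)

Invalid: residual 3**k*(-4*k**4 - 24*k**3 - 46*k**2 - 16*k + 15)/(k**2 + 5*k + 6) ≠ 0.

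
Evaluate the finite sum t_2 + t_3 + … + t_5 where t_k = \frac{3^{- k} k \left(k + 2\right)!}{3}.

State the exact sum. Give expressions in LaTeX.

Σ = 4264/81

Compute t_(k+1)/t_k: get (k + 1)*(k + 3)/(3*k).
Normal form (A,B,C) = (k/3 + 1, 1, k).
Set up (k/3 + 1)·f(k+1) − (1)·f(k) − (k) = 0.
From deg A=1, deg B=0, deg C=1: d=0.
Match coefficients ⇒ f(k) = 3.
Certificate R = B(k−1)f/C = 3/k gives s_k = factorial(k + 2)/3**k.
Δs = k*factorial(k + 2)/(3*3**k), as required.
Telescoping: Σ = s_(6) − s_(2) = 4480/81 − (8/3) = 4264/81.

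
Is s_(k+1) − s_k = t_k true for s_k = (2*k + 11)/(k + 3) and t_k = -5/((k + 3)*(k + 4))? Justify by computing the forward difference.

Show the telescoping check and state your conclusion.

valid (s_(k+1) − s_k reduces to t_k)

s_(k+1) = (2*k + 13)/(k + 4)
s_(k+1) − s_k = -5/(k**2 + 7*k + 12)
(s_(k+1) − s_k) − t_k = 0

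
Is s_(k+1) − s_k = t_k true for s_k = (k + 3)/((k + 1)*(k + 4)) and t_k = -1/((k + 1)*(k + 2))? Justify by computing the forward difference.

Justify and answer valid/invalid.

Invalid: residual 2*(k + 3)/(k**4 + 12*k**3 + 49*k**2 + 78*k + 40) ≠ 0.

s_(k+1) = (k + 4)/((k + 2)*(k + 5))
s_(k+1) − s_k = (-k**2 - 7*k - 14)/(k**4 + 12*k**3 + 49*k**2 + 78*k + 40)
(s_(k+1) − s_k) − t_k = 2*(k + 3)/(k**4 + 12*k**3 + 49*k**2 + 78*k + 40)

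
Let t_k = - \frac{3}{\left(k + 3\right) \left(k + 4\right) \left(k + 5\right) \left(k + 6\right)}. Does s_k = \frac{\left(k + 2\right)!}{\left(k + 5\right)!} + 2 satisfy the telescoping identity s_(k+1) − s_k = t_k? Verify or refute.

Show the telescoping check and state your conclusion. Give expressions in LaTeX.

valid (s_(k+1) − s_k reduces to t_k)

s_(k+1) = factorial(k + 3)/factorial(k + 6) + 2
s_(k+1) − s_k = -3/((k + 3)*(k + 4)*(k + 5)*(k + 6))
(s_(k+1) − s_k) − t_k = 0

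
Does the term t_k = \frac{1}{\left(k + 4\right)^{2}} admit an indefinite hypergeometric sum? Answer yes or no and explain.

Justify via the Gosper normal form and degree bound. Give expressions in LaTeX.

The ratio is (k + 4)**2/(k + 5)**2.
Gosper form: A/B · C(k+1)/C(k) with A=k**2 + 8*k + 16, B=k**2 + 10*k + 25, C=1.
Key eq: (k**2 + 8*k + 16)·f(k+1) = (k**2 + 8*k + 16)·f(k) + (1).
From deg A=2, deg B=2, deg C=0: d=0.
Generic f = c0 gives residual -1; -1 = 0 cannot hold, so t_k is not Gosper-summable.

No — the linear system for f has no solution.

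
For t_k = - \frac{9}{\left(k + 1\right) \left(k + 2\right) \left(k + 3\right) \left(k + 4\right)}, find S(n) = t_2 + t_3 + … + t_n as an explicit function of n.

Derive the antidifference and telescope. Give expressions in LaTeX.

r(k) = (k + 1)/(k + 5) after simplifying.
Factor: A=k + 1; B=k + 5; C=1.
f must satisfy (k + 1)·f(k+1) − (k + 4)·f(k) = 1.
deg f ≤ 3 (via 1,1,0).
A polynomial solution: f(k) = k*(k**2 + 6*k + 11)/18.
Then R = B(k−1)f/C = k*(k + 4)*(k**2 + 6*k + 11)/18, so s_k = R(k)·t_k = k*(-k**2 - 6*k - 11)/(2*(k + 1)*(k + 2)*(k + 3)).
Verify: -9/(k**4 + 10*k**3 + 35*k**2 + 50*k + 24) matches t_k.
s_(n+1) = (-n**3 - 9*n**2 - 26*n - 18)/(2*(n**3 + 9*n**2 + 26*n + 24)) and s_(2) = -9/20, so S(n) = (-n**3 - 9*n**2 - 26*n + 36)/(20*(n**3 + 9*n**2 + 26*n + 24)).

S(n) = \frac{- n^{3} - 9 n^{2} - 26 n + 36}{20 \left(n^{3} + 9 n^{2} + 26 n + 24\right)}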